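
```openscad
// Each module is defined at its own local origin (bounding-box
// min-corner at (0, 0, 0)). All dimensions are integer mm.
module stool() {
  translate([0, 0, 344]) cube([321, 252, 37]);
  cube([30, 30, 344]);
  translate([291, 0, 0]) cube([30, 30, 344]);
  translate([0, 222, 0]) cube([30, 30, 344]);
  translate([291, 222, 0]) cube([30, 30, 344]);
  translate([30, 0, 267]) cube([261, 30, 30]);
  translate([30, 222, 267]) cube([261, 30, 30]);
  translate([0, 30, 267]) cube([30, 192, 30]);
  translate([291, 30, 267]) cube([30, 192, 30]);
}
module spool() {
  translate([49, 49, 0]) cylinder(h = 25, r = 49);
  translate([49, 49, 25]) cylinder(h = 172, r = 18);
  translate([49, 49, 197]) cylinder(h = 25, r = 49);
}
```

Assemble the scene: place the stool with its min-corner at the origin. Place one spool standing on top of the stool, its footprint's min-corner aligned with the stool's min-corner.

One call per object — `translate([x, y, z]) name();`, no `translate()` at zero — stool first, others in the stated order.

stool();
translate([0, 0, 381]) spool();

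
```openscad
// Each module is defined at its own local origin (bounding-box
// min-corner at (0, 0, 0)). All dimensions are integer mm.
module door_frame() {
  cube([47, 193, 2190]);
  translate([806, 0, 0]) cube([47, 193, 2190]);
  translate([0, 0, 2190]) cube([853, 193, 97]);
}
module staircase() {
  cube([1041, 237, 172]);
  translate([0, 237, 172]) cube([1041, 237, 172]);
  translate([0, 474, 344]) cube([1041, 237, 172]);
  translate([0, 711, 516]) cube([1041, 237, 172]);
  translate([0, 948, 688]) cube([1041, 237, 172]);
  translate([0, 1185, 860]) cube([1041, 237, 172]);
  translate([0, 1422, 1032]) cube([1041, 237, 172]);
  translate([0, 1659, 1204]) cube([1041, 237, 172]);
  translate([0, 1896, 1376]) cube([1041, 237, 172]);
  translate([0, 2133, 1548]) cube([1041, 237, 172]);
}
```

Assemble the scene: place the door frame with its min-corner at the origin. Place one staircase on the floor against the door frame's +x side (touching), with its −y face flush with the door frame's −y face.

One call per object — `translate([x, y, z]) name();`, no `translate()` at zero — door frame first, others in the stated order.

door_frame();
translate([853, 0, 0]) staircase();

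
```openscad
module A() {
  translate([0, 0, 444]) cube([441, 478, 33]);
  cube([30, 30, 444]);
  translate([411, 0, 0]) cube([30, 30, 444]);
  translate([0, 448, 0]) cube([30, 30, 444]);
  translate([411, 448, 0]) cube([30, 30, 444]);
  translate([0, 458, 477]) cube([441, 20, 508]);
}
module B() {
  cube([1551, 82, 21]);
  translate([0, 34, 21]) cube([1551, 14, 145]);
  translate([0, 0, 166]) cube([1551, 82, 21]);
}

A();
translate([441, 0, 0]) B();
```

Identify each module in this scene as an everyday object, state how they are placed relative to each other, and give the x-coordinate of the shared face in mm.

A is a chair. B is an I-beam. The I-beam is against the chair's +x side, with their −y faces flush. The x-coordinate of the shared face is 441 mm.

The chair's +x face and the I-beam's −x face are both at x = 441 mm.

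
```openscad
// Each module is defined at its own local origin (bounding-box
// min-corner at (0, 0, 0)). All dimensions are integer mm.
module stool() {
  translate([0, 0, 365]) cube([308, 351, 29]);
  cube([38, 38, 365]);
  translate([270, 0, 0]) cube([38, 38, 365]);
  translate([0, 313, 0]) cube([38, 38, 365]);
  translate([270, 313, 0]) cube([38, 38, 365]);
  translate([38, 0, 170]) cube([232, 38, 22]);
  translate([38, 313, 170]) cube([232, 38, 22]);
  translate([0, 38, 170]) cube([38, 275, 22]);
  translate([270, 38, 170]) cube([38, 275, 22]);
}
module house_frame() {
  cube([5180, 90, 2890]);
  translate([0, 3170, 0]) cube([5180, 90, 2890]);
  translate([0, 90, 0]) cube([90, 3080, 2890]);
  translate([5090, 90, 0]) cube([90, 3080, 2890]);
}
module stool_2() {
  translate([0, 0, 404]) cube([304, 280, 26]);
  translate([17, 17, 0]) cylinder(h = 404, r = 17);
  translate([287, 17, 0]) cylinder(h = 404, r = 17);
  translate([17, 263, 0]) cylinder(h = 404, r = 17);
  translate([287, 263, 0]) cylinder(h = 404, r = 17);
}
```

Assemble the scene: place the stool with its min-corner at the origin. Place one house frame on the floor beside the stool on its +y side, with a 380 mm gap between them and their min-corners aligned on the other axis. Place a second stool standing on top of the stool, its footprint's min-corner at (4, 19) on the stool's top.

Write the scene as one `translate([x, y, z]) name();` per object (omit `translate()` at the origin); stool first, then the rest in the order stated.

stool();
translate([0, 731, 0]) house_frame();
translate([4, 19, 394]) stool_2();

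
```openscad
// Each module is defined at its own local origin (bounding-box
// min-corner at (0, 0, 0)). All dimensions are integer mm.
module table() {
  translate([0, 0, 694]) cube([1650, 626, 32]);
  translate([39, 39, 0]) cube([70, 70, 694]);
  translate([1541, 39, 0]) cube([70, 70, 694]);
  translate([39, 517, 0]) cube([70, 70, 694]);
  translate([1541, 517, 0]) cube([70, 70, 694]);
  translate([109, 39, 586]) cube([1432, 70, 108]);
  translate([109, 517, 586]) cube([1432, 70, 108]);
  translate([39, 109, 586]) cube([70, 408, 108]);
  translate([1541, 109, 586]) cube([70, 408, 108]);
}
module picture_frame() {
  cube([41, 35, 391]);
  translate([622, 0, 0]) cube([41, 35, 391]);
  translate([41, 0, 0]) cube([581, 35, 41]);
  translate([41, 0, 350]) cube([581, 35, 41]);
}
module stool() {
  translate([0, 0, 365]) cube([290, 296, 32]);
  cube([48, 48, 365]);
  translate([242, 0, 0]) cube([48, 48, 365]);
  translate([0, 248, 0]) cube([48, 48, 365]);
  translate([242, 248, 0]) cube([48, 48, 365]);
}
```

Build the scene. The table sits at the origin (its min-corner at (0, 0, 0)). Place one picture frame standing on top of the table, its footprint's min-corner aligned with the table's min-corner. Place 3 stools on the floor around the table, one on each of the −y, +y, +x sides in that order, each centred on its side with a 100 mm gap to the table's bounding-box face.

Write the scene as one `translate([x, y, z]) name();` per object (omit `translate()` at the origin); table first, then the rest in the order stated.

table();
translate([0, 0, 726]) picture_frame();
translate([680, -396, 0]) stool();
translate([680, 726, 0]) stool();
translate([1750, 165, 0]) stool();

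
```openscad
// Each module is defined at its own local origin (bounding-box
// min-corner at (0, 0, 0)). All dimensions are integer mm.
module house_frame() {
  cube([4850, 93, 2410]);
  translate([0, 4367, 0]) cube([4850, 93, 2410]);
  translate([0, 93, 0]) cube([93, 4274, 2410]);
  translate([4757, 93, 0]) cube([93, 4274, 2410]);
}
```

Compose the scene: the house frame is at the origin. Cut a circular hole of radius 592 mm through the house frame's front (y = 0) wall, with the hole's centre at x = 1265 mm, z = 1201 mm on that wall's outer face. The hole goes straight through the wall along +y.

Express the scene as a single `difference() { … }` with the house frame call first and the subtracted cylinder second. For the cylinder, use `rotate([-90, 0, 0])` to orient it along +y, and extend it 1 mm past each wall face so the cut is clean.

difference() {
  house_frame();
  translate([1265, -1, 1201]) rotate([-90, 0, 0]) cylinder(h = 95, r = 592);
}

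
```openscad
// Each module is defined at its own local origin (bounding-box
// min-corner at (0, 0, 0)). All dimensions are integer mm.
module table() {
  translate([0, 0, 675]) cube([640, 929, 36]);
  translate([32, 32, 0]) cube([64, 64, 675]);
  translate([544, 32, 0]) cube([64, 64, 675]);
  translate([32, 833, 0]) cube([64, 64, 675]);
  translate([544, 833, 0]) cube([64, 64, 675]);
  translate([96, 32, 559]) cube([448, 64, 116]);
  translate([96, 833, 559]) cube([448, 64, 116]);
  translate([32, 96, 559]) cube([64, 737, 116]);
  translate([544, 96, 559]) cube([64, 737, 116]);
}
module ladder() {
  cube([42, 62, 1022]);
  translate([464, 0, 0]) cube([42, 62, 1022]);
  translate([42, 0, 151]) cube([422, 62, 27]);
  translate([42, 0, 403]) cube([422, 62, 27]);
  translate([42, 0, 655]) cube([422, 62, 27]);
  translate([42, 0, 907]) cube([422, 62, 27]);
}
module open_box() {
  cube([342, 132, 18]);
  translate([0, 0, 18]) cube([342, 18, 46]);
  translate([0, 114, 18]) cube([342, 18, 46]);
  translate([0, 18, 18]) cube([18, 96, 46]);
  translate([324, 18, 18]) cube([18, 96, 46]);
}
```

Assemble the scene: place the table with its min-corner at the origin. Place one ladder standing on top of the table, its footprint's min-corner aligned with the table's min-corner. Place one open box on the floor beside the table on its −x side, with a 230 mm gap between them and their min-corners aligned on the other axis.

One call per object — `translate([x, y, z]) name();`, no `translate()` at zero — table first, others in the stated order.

table();
translate([0, 0, 711]) ladder();
translate([-572, 0, 0]) open_box();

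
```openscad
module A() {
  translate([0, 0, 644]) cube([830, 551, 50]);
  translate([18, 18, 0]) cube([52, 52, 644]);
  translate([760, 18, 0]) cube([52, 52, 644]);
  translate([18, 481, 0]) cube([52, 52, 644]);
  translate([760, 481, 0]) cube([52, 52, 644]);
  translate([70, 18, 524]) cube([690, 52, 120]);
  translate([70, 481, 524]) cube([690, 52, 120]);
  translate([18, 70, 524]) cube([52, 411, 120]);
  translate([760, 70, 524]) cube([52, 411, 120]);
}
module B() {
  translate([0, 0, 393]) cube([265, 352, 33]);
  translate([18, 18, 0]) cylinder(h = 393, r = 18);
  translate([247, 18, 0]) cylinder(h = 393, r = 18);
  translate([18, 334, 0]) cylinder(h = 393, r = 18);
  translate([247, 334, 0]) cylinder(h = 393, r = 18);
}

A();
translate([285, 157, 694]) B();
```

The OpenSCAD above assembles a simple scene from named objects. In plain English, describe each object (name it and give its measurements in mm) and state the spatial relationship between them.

A is a table: top 830 mm (x) × 551 mm (y), 50 mm thick, upper face at z = 694 mm, on four 52×52 mm square legs, each inset 18 mm from the nearest pair of top edges, running from z = 0 to the bottom of the top. Four apron rails, 52 mm thick and 120 mm tall, run between adjacent legs with their top edges flush with the underside of the top and their outer faces flush with the legs' outer faces.

B is a four-legged stool. The seat is a 265×352×33 mm slab whose top surface is at z = 426 mm; four round legs, each 36 mm in diameter, run from the floor (z = 0) to the underside of the seat, each leg's axis is inset half a diameter from the nearest pair of seat edges (so the leg's bounding box is flush with the corner).

The stool is on top of the table.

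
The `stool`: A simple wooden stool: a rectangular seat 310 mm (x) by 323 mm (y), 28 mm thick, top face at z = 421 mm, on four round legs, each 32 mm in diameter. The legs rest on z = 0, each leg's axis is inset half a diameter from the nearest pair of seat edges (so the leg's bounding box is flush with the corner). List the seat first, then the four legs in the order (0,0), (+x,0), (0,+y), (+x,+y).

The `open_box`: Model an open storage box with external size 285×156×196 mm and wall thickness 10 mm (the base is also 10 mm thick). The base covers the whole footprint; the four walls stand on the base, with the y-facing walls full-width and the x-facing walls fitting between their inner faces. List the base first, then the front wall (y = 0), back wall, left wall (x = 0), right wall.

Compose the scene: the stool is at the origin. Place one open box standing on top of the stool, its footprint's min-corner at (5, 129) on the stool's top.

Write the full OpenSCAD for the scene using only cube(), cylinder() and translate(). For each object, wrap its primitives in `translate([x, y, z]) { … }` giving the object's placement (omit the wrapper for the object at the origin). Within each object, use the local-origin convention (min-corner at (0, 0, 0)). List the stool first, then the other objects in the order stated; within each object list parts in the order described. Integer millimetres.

translate([0, 0, 393]) cube([310, 323, 28]);
translate([16, 16, 0]) cylinder(h = 393, r = 16);
translate([294, 16, 0]) cylinder(h = 393, r = 16);
translate([16, 307, 0]) cylinder(h = 393, r = 16);
translate([294, 307, 0]) cylinder(h = 393, r = 16);
translate([5, 129, 421]) {
  cube([285, 156, 10]);
  translate([0, 0, 10]) cube([285, 10, 186]);
  translate([0, 146, 10]) cube([285, 10, 186]);
  translate([0, 10, 10]) cube([10, 136, 186]);
  translate([275, 10, 10]) cube([10, 136, 186]);
}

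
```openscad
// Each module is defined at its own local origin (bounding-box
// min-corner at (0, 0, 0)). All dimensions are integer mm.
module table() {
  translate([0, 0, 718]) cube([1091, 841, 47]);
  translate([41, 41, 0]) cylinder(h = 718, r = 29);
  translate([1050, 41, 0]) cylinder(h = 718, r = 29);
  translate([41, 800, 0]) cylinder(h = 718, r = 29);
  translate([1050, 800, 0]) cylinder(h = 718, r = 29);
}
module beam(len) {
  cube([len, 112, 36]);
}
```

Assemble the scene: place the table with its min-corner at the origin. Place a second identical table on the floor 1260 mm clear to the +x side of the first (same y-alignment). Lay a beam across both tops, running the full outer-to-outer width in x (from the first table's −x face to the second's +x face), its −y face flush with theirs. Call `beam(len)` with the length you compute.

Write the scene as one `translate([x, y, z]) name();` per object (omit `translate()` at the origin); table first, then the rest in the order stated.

table();
translate([2351, 0, 0]) table();
translate([0, 0, 765]) beam(3442);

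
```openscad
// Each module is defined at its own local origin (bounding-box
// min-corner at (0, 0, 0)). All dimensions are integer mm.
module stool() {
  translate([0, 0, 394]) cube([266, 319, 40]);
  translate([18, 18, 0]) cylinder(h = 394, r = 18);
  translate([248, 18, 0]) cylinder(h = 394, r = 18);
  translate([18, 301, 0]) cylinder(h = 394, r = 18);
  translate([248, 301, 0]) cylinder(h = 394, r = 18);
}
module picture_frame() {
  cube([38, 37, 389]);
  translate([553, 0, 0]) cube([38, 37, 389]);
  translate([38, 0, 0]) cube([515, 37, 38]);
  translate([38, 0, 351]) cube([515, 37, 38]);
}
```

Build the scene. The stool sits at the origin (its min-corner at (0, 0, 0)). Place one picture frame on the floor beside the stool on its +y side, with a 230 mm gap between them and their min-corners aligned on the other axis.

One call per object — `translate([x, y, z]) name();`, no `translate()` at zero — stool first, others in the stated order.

stool();
translate([0, 549, 0]) picture_frame();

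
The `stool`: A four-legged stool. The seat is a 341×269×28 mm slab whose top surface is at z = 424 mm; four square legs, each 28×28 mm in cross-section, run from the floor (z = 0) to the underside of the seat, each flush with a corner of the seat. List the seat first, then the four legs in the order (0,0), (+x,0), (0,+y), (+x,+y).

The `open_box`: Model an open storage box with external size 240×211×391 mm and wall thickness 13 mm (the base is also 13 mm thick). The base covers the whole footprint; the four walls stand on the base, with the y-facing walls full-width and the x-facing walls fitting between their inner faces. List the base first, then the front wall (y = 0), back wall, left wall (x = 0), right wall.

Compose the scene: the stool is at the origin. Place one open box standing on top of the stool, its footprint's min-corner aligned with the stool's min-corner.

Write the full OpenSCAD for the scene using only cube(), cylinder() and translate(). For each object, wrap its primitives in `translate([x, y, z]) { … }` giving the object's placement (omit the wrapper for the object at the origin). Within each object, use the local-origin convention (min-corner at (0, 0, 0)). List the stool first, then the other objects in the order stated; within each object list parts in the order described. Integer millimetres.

translate([0, 0, 396]) cube([341, 269, 28]);
cube([28, 28, 396]);
translate([313, 0, 0]) cube([28, 28, 396]);
translate([0, 241, 0]) cube([28, 28, 396]);
translate([313, 241, 0]) cube([28, 28, 396]);
translate([0, 0, 424]) {
  cube([240, 211, 13]);
  translate([0, 0, 13]) cube([240, 13, 378]);
  translate([0, 198, 13]) cube([240, 13, 378]);
  translate([0, 13, 13]) cube([13, 185, 378]);
  translate([227, 13, 13]) cube([13, 185, 378]);
}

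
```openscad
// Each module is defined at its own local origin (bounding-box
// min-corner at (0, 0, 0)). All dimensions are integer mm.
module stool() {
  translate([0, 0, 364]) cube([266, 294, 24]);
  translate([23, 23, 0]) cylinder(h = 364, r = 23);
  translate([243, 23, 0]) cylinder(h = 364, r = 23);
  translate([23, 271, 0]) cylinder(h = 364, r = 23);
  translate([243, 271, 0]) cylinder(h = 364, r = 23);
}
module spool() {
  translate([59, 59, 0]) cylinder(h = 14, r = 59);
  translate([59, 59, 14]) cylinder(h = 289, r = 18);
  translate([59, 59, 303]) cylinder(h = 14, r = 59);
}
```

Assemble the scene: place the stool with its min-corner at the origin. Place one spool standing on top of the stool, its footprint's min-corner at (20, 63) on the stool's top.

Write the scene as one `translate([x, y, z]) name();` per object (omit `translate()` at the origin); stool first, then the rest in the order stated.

stool();
translate([20, 63, 388]) spool();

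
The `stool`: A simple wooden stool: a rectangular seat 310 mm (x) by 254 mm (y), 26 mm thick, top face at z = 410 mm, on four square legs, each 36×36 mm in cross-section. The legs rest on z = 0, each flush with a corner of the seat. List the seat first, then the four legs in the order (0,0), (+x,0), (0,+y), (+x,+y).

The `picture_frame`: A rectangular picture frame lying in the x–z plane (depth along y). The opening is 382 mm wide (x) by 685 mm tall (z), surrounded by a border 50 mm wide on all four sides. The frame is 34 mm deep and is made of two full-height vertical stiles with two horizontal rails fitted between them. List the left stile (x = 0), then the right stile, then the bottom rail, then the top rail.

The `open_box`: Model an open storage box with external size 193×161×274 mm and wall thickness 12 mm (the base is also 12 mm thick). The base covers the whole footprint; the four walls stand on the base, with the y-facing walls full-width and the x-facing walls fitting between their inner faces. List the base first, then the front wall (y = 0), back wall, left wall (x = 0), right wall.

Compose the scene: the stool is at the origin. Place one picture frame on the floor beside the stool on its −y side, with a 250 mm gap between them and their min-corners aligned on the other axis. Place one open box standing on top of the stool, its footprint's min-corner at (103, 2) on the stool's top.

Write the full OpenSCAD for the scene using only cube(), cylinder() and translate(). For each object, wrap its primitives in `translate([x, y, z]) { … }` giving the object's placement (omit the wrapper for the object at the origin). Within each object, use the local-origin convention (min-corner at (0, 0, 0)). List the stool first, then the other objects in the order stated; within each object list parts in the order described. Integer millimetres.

translate([0, 0, 384]) cube([310, 254, 26]);
cube([36, 36, 384]);
translate([274, 0, 0]) cube([36, 36, 384]);
translate([0, 218, 0]) cube([36, 36, 384]);
translate([274, 218, 0]) cube([36, 36, 384]);
translate([0, -284, 0]) {
  cube([50, 34, 785]);
  translate([432, 0, 0]) cube([50, 34, 785]);
  translate([50, 0, 0]) cube([382, 34, 50]);
  translate([50, 0, 735]) cube([382, 34, 50]);
}
translate([103, 2, 410]) {
  cube([193, 161, 12]);
  translate([0, 0, 12]) cube([193, 12, 262]);
  translate([0, 149, 12]) cube([193, 12, 262]);
  translate([0, 12, 12]) cube([12, 137, 262]);
  translate([181, 12, 12]) cube([12, 137, 262]);
}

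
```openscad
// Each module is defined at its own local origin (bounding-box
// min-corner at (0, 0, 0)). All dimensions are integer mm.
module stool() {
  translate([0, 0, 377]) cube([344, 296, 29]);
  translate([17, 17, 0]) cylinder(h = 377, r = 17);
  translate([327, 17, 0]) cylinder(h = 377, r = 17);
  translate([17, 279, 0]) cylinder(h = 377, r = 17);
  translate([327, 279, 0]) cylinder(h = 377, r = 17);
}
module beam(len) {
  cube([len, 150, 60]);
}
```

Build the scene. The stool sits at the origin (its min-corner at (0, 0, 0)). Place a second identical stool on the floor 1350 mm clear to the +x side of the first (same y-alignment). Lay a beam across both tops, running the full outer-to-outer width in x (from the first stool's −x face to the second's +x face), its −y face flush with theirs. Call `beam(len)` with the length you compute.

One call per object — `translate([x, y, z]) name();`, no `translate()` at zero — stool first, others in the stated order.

stool();
translate([1694, 0, 0]) stool();
translate([0, 0, 406]) beam(2038);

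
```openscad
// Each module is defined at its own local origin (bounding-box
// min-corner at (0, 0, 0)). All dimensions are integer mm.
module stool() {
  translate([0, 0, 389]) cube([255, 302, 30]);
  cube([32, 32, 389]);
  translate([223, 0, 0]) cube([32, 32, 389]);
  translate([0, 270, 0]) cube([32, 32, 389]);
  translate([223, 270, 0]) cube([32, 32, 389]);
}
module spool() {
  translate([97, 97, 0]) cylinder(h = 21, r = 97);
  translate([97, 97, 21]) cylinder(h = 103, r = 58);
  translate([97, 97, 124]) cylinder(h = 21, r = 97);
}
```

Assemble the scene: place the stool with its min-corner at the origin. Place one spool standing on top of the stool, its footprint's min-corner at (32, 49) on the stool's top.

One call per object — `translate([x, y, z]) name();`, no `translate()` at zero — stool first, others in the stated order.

stool();
translate([32, 49, 419]) spool();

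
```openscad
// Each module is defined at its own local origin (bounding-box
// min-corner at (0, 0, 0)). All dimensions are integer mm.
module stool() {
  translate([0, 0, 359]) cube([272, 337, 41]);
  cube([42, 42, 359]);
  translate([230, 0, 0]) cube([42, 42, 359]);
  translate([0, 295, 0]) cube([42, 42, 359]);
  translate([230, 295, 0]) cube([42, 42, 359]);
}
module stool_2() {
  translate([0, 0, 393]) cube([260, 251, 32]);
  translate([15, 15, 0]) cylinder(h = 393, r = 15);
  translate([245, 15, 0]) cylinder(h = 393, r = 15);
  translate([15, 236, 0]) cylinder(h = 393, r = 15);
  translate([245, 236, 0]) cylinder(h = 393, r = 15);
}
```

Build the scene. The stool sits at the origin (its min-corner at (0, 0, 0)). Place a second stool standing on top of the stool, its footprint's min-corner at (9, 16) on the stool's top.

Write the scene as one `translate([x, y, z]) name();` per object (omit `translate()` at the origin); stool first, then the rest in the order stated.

stool();
translate([9, 16, 400]) stool_2();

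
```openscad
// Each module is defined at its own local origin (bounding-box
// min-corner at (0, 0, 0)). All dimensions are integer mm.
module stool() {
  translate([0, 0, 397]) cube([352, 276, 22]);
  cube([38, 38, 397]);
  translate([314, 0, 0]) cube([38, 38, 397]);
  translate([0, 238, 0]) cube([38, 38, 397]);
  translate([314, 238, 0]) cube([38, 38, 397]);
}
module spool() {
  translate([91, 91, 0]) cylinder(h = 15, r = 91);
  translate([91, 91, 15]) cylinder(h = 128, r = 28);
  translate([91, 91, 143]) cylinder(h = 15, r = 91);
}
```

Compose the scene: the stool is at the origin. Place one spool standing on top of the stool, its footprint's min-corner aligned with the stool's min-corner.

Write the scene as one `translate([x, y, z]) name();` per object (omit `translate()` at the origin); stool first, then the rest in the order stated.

stool();
translate([0, 0, 419]) spool();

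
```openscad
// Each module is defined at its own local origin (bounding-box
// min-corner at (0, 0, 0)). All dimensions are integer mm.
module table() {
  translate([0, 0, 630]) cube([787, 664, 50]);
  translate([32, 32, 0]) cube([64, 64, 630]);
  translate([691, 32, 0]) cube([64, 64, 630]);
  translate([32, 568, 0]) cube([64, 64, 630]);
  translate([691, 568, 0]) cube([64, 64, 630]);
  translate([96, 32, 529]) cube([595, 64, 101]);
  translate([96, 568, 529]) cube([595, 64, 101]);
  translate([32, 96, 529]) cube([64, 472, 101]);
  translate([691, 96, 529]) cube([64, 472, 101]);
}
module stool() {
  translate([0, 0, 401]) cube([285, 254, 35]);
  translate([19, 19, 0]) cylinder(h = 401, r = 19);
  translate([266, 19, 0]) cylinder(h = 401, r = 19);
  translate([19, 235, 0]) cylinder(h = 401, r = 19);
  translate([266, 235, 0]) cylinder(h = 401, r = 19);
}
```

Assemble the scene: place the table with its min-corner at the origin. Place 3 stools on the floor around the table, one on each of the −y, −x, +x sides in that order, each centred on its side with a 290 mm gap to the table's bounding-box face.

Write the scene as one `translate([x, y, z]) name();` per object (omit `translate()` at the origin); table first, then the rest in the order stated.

table();
translate([251, -544, 0]) stool();
translate([-575, 205, 0]) stool();
translate([1077, 205, 0]) stool();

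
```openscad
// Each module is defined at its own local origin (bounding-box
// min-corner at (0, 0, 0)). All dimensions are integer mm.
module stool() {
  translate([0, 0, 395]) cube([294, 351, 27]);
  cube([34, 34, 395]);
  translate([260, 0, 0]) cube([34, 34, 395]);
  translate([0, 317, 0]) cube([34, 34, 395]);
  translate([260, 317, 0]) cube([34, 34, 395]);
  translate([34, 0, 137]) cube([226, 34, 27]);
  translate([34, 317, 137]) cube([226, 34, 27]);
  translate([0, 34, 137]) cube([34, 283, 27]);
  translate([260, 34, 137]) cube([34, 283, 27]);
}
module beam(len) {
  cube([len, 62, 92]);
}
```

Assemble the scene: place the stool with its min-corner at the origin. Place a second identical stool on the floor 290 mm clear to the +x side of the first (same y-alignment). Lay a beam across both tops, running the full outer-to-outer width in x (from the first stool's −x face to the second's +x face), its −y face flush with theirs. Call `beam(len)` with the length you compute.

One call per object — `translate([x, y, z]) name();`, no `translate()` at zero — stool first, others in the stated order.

stool();
translate([584, 0, 0]) stool();
translate([0, 0, 422]) beam(878);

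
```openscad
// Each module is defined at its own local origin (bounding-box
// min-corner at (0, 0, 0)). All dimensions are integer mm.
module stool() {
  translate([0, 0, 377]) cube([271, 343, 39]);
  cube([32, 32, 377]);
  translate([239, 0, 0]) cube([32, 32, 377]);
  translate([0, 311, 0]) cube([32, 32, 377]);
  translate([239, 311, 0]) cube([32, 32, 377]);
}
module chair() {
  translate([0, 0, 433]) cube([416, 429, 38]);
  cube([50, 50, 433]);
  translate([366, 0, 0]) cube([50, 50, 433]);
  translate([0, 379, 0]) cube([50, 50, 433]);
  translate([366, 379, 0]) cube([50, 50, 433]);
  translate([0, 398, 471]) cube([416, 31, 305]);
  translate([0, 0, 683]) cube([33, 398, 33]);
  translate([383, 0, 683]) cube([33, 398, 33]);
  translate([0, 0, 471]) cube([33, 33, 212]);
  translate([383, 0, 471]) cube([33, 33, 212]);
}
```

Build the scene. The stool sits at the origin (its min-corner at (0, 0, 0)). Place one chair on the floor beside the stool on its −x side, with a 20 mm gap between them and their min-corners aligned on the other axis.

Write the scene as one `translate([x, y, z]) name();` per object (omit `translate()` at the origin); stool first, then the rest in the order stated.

stool();
translate([-436, 0, 0]) chair();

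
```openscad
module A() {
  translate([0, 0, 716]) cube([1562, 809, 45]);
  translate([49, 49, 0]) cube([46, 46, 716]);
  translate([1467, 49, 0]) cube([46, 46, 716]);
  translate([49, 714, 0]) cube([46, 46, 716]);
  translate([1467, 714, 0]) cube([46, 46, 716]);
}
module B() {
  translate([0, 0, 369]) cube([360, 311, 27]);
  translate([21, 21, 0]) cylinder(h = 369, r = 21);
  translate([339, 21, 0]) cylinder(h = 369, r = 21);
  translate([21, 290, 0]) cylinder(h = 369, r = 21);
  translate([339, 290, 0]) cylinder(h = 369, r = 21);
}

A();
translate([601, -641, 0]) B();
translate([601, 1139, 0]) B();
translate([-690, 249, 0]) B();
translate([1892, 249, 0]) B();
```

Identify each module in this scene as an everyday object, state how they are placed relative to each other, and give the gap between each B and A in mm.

Each stool's nearest face is 330 mm from the table's bounding box.

A is a table. B is a stool. Four stools sit around the table at the −y, +y, −x, +x sides. The gap between each stool and the table is 330 mm.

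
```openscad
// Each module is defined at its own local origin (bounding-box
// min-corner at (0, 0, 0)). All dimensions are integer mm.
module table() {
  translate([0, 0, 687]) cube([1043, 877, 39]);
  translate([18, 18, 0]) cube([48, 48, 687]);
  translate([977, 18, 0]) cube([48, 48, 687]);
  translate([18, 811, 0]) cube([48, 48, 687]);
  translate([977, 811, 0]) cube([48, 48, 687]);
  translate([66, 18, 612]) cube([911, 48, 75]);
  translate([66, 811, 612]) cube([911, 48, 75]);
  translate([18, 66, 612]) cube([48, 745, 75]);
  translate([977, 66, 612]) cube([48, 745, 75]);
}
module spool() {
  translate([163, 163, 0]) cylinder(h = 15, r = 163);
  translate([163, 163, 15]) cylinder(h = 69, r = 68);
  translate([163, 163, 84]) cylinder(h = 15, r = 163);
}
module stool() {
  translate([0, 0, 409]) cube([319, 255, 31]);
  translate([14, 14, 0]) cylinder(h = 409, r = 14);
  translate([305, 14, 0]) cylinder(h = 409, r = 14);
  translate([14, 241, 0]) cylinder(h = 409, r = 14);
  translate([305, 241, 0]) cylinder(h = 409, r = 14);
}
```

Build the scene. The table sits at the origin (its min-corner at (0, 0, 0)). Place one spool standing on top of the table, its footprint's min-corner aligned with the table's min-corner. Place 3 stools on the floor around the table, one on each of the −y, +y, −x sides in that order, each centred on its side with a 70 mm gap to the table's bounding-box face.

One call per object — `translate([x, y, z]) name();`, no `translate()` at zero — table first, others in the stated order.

table();
translate([0, 0, 726]) spool();
translate([362, -325, 0]) stool();
translate([362, 947, 0]) stool();
translate([-389, 311, 0]) stool();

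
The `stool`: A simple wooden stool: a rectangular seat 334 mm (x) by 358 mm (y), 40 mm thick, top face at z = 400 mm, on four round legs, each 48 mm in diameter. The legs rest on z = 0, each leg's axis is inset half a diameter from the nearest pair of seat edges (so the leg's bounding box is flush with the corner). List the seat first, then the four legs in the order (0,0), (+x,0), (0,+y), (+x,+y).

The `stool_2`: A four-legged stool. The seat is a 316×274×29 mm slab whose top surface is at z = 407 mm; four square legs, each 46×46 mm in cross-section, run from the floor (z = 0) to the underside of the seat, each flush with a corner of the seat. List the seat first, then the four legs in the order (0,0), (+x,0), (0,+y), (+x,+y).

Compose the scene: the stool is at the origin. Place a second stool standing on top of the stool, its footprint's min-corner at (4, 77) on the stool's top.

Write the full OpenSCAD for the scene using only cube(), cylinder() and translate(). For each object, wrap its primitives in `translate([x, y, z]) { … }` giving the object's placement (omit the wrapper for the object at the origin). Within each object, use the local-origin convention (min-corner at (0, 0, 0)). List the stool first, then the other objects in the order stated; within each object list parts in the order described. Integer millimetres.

translate([0, 0, 360]) cube([334, 358, 40]);
translate([24, 24, 0]) cylinder(h = 360, r = 24);
translate([310, 24, 0]) cylinder(h = 360, r = 24);
translate([24, 334, 0]) cylinder(h = 360, r = 24);
translate([310, 334, 0]) cylinder(h = 360, r = 24);
translate([4, 77, 400]) {
  translate([0, 0, 378]) cube([316, 274, 29]);
  cube([46, 46, 378]);
  translate([270, 0, 0]) cube([46, 46, 378]);
  translate([0, 228, 0]) cube([46, 46, 378]);
  translate([270, 228, 0]) cube([46, 46, 378]);
}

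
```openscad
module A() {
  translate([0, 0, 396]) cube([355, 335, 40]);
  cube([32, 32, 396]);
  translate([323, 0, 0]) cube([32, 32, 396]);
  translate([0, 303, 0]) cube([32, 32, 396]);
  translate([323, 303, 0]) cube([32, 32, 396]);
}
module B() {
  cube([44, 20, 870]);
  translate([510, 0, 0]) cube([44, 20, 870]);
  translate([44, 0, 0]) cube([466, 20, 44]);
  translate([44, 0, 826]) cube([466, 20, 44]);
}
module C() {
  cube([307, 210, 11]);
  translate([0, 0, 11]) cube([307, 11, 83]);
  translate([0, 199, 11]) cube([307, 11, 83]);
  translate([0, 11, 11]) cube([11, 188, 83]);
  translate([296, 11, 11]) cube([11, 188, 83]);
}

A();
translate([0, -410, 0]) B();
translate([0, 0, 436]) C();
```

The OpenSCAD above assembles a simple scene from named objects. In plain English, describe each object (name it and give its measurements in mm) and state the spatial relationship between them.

A is a four-legged stool. The seat is 355×335 mm, 40 mm thick, top at z = 436 mm. It stands on four square legs, each 32×32 mm in cross-section, from z = 0 to the seat underside, each flush with a corner of the seat.

B is a picture frame with a 466×782 mm rectangular opening (x by z) and a uniform 44 mm border on every side. Frame depth is 20 mm along y. It is built from two vertical stiles running the full outside height and two horizontal rails spanning the gap between the stiles.

C is an open-topped rectangular box: outside dimensions 307×210×94 mm, with a uniform wall and base thickness of 11 mm. The base is a full 307×210 slab on the floor; four walls sit on top of the base. The front and back walls (the −y and +y sides) span the full width; the two side walls fit between them.

The picture frame is on the floor beside the stool on its −y side. The open box is on top of the stool.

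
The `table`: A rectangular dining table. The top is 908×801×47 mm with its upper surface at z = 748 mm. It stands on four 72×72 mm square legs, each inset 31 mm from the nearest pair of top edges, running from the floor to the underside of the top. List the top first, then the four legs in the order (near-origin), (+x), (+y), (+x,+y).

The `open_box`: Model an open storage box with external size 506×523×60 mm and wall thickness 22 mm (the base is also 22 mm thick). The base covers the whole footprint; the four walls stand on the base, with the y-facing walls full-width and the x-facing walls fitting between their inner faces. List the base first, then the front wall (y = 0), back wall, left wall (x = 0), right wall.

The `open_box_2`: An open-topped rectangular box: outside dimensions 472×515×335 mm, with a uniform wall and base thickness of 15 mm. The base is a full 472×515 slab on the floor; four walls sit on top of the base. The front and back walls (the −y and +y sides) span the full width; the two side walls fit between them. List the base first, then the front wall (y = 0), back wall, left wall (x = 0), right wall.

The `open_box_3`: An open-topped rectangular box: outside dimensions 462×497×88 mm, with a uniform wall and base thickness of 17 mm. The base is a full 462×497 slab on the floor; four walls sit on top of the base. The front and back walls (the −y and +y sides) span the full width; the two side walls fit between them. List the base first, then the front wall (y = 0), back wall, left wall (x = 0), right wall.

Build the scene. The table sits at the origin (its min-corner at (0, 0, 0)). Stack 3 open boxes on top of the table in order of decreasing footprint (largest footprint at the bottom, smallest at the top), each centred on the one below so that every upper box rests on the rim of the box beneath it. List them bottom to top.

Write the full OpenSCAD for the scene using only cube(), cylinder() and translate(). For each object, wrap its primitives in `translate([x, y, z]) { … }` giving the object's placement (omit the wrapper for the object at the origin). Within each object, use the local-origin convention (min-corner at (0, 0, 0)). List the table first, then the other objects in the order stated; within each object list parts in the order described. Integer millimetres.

translate([0, 0, 701]) cube([908, 801, 47]);
translate([31, 31, 0]) cube([72, 72, 701]);
translate([805, 31, 0]) cube([72, 72, 701]);
translate([31, 698, 0]) cube([72, 72, 701]);
translate([805, 698, 0]) cube([72, 72, 701]);
translate([201, 139, 748]) {
  cube([506, 523, 22]);
  translate([0, 0, 22]) cube([506, 22, 38]);
  translate([0, 501, 22]) cube([506, 22, 38]);
  translate([0, 22, 22]) cube([22, 479, 38]);
  translate([484, 22, 22]) cube([22, 479, 38]);
}
translate([218, 143, 808]) {
  cube([472, 515, 15]);
  translate([0, 0, 15]) cube([472, 15, 320]);
  translate([0, 500, 15]) cube([472, 15, 320]);
  translate([0, 15, 15]) cube([15, 485, 320]);
  translate([457, 15, 15]) cube([15, 485, 320]);
}
translate([223, 152, 1143]) {
  cube([462, 497, 17]);
  translate([0, 0, 17]) cube([462, 17, 71]);
  translate([0, 480, 17]) cube([462, 17, 71]);
  translate([0, 17, 17]) cube([17, 463, 71]);
  translate([445, 17, 17]) cube([17, 463, 71]);
}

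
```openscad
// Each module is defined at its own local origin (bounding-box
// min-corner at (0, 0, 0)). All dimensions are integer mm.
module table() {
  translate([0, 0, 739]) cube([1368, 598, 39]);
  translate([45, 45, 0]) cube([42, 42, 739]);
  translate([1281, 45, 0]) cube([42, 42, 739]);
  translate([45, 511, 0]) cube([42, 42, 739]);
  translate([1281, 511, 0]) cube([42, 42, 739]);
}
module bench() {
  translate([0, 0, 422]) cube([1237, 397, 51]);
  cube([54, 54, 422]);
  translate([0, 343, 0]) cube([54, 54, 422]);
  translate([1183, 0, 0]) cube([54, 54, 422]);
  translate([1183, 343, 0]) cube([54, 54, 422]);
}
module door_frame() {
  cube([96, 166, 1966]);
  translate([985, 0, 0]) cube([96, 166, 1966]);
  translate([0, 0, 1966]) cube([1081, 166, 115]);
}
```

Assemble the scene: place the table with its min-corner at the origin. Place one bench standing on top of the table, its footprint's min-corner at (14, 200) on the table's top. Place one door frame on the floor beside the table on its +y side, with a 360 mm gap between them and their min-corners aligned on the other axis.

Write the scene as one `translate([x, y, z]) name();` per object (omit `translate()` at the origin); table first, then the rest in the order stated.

table();
translate([14, 200, 778]) bench();
translate([0, 958, 0]) door_frame();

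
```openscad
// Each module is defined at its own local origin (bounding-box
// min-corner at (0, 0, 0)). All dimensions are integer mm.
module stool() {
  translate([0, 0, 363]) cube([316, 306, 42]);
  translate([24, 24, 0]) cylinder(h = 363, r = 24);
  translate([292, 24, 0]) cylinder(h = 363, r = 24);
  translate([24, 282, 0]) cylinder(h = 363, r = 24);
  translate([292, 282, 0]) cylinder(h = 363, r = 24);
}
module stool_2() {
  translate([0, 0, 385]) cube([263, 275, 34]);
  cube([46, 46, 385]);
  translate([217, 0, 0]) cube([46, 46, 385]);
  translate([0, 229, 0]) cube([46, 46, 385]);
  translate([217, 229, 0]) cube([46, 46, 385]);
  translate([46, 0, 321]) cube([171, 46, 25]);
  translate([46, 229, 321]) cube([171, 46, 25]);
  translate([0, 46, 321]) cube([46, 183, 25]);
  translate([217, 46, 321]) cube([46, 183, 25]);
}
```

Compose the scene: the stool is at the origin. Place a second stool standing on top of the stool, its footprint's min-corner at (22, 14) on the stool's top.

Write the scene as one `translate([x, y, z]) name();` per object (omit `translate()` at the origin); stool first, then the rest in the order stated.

stool();
translate([22, 14, 405]) stool_2();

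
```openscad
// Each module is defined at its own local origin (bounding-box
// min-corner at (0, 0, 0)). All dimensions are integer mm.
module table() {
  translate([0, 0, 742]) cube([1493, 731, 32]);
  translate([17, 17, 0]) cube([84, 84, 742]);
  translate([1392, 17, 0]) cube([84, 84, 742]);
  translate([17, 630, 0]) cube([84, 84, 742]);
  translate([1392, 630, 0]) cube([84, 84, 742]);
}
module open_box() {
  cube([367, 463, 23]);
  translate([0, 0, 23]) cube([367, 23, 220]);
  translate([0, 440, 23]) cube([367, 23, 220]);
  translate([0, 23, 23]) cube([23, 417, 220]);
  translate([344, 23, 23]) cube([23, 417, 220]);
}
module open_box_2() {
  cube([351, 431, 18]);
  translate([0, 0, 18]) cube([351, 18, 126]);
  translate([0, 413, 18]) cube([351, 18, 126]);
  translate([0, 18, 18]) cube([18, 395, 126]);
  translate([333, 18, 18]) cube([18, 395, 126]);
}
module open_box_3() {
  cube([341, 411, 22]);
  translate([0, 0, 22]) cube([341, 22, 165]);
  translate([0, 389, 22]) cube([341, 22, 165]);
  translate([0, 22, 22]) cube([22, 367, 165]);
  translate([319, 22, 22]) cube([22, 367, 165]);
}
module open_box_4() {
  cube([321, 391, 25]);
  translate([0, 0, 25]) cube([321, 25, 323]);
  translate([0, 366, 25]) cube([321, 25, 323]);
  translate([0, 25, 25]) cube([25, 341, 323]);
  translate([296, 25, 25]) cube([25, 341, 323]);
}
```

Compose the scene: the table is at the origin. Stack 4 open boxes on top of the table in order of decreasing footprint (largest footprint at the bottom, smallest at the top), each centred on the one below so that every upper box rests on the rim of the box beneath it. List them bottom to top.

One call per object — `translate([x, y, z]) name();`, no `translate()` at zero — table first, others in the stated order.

table();
translate([563, 134, 774]) open_box();
translate([571, 150, 1017]) open_box_2();
translate([576, 160, 1161]) open_box_3();
translate([586, 170, 1348]) open_box_4();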